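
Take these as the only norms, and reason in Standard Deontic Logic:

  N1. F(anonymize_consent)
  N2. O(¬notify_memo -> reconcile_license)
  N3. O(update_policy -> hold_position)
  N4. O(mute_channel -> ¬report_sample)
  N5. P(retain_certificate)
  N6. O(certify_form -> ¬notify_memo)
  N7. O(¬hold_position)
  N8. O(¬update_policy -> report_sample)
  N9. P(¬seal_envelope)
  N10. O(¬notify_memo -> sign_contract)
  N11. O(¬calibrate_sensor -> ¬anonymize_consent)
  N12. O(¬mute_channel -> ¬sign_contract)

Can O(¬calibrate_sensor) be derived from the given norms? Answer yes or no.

No

Premise 11 is O(¬calibrate_sensor -> ¬anonymize_consent); even if O(¬anonymize_consent) held, inferring O(¬calibrate_sensor) would be affirming the consequent — invalid.
No other premise forces O(¬calibrate_sensor). An ideal world satisfying every premise can still have ¬calibrate_sensor false, so O(¬calibrate_sensor) is not derivable.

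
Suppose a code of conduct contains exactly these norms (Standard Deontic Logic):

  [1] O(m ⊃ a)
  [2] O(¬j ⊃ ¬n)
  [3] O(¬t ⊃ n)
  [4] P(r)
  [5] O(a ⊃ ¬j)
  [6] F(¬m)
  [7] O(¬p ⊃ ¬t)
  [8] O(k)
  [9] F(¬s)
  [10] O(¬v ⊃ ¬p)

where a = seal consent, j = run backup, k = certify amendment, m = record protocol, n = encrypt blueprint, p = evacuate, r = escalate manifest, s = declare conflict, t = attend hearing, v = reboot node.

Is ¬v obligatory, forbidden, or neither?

Premise 6, F(¬m), is equivalent to O(m).
From O(m) and premise 1, O(m ⊃ a), we obtain O(a).
Premise 5 is O(a ⊃ ¬j); since O(a), deontic closure gives O(¬j).
With premise 2, O(¬j ⊃ ¬n), the K-axiom yields O(¬n).
Premise 3, O(¬t ⊃ n), contraposes to O(¬n ⊃ t); with O(¬n) we get O(t).
Premise 7, O(¬p ⊃ ¬t), contraposes to O(t ⊃ p); with O(t) we get O(p).
The contrapositive of premise 10 (O(¬v ⊃ ¬p)) is O(p ⊃ v), and O(p) is already established, so O(v).
Premises 4, 8, 9 do not contribute to this derivation.
Thus O(v), which is F(¬v): ¬v is forbidden.

Forbidden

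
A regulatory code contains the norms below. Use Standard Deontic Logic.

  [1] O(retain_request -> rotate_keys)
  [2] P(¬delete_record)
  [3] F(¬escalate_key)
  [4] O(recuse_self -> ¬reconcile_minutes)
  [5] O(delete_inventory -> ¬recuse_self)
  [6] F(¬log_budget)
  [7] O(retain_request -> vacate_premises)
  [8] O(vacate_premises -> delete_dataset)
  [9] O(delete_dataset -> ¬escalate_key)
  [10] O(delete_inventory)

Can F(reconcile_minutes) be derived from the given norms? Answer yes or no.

Premise 4 is O(recuse_self -> ¬reconcile_minutes), but O(recuse_self) is not derivable from the premises, so it does not yield O(¬reconcile_minutes).
No other premise forces O(¬reconcile_minutes). An ideal world satisfying every premise can still have reconcile_minutes true, so F(reconcile_minutes) is not derivable.

No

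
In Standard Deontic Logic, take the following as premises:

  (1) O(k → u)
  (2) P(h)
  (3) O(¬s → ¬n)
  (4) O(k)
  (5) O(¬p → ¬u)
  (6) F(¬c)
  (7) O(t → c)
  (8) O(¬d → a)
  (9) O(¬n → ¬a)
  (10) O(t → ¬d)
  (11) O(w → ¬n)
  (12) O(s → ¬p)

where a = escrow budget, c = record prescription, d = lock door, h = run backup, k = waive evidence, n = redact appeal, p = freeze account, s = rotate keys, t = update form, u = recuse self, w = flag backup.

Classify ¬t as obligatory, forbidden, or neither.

From premise 4 we have O(k).
With premise 1, O(k → u), the K-axiom yields O(u).
The contrapositive of premise 5 (O(¬p → ¬u)) is O(u → p), and O(u) is already established, so O(p).
Premise 12 is O(s → ¬p); contrapositively O(p → ¬s). Since O(p) holds, K gives O(¬s).
Premise 3 is O(¬s → ¬n); since O(¬s), deontic closure gives O(¬n).
With premise 9, O(¬n → ¬a), the K-axiom yields O(¬a).
Premise 8 is O(¬d → a); contrapositively O(¬a → d). Since O(¬a) holds, K gives O(d).
Premise 10 is O(t → ¬d); contrapositively O(d → ¬t). Since O(d) holds, K gives O(¬t).
Premises 2, 6, 7, 11 do not contribute to this derivation.
Hence ¬t is obligatory.

Obligatory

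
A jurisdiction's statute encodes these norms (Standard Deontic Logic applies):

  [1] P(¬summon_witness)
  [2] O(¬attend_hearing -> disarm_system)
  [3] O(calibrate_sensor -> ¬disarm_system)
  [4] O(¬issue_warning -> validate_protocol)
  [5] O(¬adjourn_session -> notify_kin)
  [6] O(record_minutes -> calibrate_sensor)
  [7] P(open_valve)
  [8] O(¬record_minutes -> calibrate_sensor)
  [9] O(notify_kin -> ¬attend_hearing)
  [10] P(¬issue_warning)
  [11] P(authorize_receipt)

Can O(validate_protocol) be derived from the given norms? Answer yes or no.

Premise 4 is O(¬issue_warning -> validate_protocol), but O(¬issue_warning) is not derivable from the premises (the permission P(¬issue_warning) asserts only ¬O(issue_warning), not O(¬issue_warning)), so it does not yield O(validate_protocol).
No other premise forces O(validate_protocol). An ideal world satisfying every premise can still have validate_protocol false, so O(validate_protocol) is not derivable.

No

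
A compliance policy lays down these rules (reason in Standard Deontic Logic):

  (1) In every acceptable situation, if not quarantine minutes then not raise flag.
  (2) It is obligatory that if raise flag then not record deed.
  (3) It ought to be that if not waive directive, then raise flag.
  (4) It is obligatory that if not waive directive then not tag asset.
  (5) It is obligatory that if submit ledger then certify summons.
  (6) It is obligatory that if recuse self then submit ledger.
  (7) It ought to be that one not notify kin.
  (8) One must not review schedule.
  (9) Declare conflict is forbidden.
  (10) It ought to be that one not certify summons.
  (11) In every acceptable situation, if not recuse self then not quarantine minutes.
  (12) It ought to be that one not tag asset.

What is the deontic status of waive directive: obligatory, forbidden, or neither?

Obligatory

Premise 10 states O(¬certify_summons) outright.
Premise 5, O(submit_ledger → certify_summons), contraposes to O(¬certify_summons → ¬submit_ledger); with O(¬certify_summons) we get O(¬submit_ledger).
The contrapositive of premise 6 (O(recuse_self → submit_ledger)) is O(¬submit_ledger → ¬recuse_self), and O(¬submit_ledger) is already established, so O(¬recuse_self).
With premise 11, O(¬recuse_self → ¬quarantine_minutes), the K-axiom yields O(¬quarantine_minutes).
With premise 1, O(¬quarantine_minutes → ¬raise_flag), the K-axiom yields O(¬raise_flag).
The contrapositive of premise 3 (O(¬waive_directive → raise_flag)) is O(¬raise_flag → waive_directive), and O(¬raise_flag) is already established, so O(waive_directive).
Premises 2, 4, 7, 8, 9, 12 do not contribute to this derivation.
Hence waive_directive is obligatory.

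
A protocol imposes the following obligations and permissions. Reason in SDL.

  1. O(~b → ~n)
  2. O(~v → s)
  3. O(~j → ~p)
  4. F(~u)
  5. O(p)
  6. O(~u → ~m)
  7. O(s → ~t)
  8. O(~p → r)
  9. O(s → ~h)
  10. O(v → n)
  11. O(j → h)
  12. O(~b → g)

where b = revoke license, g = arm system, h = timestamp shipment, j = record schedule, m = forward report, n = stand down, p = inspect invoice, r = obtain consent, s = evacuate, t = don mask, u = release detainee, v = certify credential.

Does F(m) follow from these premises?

No

Premise 6 is O(~u → ~m), but O(~u) is not derivable from the premises, so it does not yield O(~m).
No other premise forces O(~m). An ideal world satisfying every premise can still have m true, so F(m) is not derivable.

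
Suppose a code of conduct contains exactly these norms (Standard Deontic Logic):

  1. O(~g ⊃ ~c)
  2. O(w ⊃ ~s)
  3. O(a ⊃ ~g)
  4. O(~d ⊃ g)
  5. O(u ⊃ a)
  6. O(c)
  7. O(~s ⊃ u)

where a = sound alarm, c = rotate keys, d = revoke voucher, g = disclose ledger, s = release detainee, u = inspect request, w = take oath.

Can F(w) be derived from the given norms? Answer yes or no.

Premise 6 gives O(c).
Premise 1, O(~g ⊃ ~c), contraposes to O(c ⊃ g); with O(c) we get O(g).
The contrapositive of premise 3 (O(a ⊃ ~g)) is O(g ⊃ ~a), and O(g) is already established, so O(~a).
Premise 5, O(u ⊃ a), contraposes to O(~a ⊃ ~u); with O(~a) we get O(~u).
The contrapositive of premise 7 (O(~s ⊃ u)) is O(~u ⊃ s), and O(~u) is already established, so O(s).
Premise 2, O(w ⊃ ~s), contraposes to O(s ⊃ ~w); with O(s) we get O(~w).
Premise 4 does not contribute to this derivation.
So O(~w) holds, i.e. F(w). The claim follows.

Yes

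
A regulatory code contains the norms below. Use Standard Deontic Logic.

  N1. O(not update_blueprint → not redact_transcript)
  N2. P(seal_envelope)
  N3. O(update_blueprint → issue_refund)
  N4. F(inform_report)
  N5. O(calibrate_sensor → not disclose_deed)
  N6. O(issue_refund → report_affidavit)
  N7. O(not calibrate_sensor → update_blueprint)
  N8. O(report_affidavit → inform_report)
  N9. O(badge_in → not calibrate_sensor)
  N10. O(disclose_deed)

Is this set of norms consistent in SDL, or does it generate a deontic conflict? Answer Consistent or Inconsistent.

Premise 10 gives O(disclose_deed).
Premise 5, O(calibrate_sensor → not disclose_deed), contraposes to O(disclose_deed → not calibrate_sensor); with O(disclose_deed) we get O(not calibrate_sensor).
Applying K to premise 7 (O(not calibrate_sensor → update_blueprint)) and O(not calibrate_sensor) yields O(update_blueprint).
With premise 3, O(update_blueprint → issue_refund), the K-axiom yields O(issue_refund).
With premise 6, O(issue_refund → report_affidavit), the K-axiom yields O(report_affidavit).
Applying K to premise 8 (O(report_affidavit → inform_report)) and O(report_affidavit) yields O(inform_report).
However, F(inform_report) at premise 4 amounts to O(not inform_report).
We now have both O(inform_report) and O(not inform_report) — inform_report is simultaneously obligatory and forbidden, violating the D-axiom.

Inconsistent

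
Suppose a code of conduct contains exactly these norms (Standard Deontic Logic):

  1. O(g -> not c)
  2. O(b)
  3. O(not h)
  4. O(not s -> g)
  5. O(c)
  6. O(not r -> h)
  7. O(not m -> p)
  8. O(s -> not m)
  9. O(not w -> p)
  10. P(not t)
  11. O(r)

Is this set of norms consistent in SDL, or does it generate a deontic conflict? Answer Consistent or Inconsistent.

Premise 6 is O(not r -> h), but O(not r) is not derivable from the premises, so it does not yield O(h).
So O(h) is not derivable, and the apparent clash with O(not h) does not arise.
A world satisfying every obligation exists (e.g. b=true, c=true, g=false, h=false, m=false, p=true, r=true, s=true, t=false, w=false); no atom is both obligatory and forbidden, so the set is consistent.

Consistent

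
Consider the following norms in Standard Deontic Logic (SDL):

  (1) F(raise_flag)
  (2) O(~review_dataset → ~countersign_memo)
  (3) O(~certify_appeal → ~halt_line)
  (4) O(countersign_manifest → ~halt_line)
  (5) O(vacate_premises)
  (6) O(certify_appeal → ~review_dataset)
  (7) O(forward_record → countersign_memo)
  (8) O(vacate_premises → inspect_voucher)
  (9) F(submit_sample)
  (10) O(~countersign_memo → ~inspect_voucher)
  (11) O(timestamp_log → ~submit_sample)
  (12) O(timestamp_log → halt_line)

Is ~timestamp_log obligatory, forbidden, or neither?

Obligatory

From premise 5 we have O(vacate_premises).
From O(vacate_premises) and premise 8, O(vacate_premises → inspect_voucher), we obtain O(inspect_voucher).
Premise 10, O(~countersign_memo → ~inspect_voucher), contraposes to O(inspect_voucher → countersign_memo); with O(inspect_voucher) we get O(countersign_memo).
Premise 2, O(~review_dataset → ~countersign_memo), contraposes to O(countersign_memo → review_dataset); with O(countersign_memo) we get O(review_dataset).
Premise 6 is O(certify_appeal → ~review_dataset); contrapositively O(review_dataset → ~certify_appeal). Since O(review_dataset) holds, K gives O(~certify_appeal).
Premise 3 is O(~certify_appeal → ~halt_line); since O(~certify_appeal), deontic closure gives O(~halt_line).
Premise 12, O(timestamp_log → halt_line), contraposes to O(~halt_line → ~timestamp_log); with O(~halt_line) we get O(~timestamp_log).
Premises 1, 4, 7, 9, 11 do not contribute to this derivation.
Hence ~timestamp_log is obligatory.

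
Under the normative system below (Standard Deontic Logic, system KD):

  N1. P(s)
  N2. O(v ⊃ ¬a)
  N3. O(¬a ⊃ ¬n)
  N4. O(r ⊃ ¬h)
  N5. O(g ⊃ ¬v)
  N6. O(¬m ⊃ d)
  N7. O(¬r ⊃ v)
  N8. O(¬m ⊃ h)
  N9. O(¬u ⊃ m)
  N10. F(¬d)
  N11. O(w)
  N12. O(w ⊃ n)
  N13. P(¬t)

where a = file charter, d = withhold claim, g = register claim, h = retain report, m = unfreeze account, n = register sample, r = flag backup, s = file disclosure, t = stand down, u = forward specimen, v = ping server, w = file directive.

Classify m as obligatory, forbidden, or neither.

From premise 11 we have O(w).
Premise 12 is O(w ⊃ n); since O(w), deontic closure gives O(n).
Premise 3, O(¬a ⊃ ¬n), contraposes to O(n ⊃ a); with O(n) we get O(a).
Premise 2, O(v ⊃ ¬a), contraposes to O(a ⊃ ¬v); with O(a) we get O(¬v).
Premise 7 is O(¬r ⊃ v); contrapositively O(¬v ⊃ r). Since O(¬v) holds, K gives O(r).
Applying K to premise 4 (O(r ⊃ ¬h)) and O(r) yields O(¬h).
Premise 8 is O(¬m ⊃ h); contrapositively O(¬h ⊃ m). Since O(¬h) holds, K gives O(m).
Premises 1, 5, 6, 9, 10, 13 do not contribute to this derivation.
Hence m is obligatory.

Obligatory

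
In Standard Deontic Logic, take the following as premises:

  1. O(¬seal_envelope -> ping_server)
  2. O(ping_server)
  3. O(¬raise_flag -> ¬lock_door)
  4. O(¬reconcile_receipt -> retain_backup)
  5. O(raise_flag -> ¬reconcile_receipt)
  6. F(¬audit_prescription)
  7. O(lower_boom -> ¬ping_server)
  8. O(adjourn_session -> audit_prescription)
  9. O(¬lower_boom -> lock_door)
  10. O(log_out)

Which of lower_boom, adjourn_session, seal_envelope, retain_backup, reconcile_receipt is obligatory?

Premise 2 states O(ping_server) outright.
Premise 7, O(lower_boom -> ¬ping_server), contraposes to O(ping_server -> ¬lower_boom); with O(ping_server) we get O(¬lower_boom).
From O(¬lower_boom) and premise 9, O(¬lower_boom -> lock_door), we obtain O(lock_door).
The contrapositive of premise 3 (O(¬raise_flag -> ¬lock_door)) is O(lock_door -> raise_flag), and O(lock_door) is already established, so O(raise_flag).
With premise 5, O(raise_flag -> ¬reconcile_receipt), the K-axiom yields O(¬reconcile_receipt).
From O(¬reconcile_receipt) and premise 4, O(¬reconcile_receipt -> retain_backup), we obtain O(retain_backup).
So O(retain_backup) holds — retain_backup is obligatory. None of the other listed options is made obligatory by any chain of premises.

retain_backup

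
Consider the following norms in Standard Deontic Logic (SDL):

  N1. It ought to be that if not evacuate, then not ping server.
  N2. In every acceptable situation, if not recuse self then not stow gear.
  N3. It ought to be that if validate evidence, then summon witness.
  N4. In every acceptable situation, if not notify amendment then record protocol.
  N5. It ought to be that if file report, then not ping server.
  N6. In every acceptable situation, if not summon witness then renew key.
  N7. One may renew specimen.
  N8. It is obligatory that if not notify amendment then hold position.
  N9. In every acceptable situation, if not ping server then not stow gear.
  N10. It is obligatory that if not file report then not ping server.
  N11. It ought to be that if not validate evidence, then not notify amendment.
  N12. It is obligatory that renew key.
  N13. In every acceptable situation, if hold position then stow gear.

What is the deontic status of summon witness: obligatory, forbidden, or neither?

Obligatory

By case analysis on ¬file_report: premise 10 gives O(¬file_report → ¬ping_server) and premise 5 gives O(file_report → ¬ping_server), so O(¬ping_server) either way.
With premise 9, O(¬ping_server → ¬stow_gear), the K-axiom yields O(¬stow_gear).
The contrapositive of premise 13 (O(hold_position → stow_gear)) is O(¬stow_gear → ¬hold_position), and O(¬stow_gear) is already established, so O(¬hold_position).
Premise 8 is O(¬notify_amendment → hold_position); contrapositively O(¬hold_position → notify_amendment). Since O(¬hold_position) holds, K gives O(notify_amendment).
Premise 11, O(¬validate_evidence → ¬notify_amendment), contraposes to O(notify_amendment → validate_evidence); with O(notify_amendment) we get O(validate_evidence).
Premise 3 is O(validate_evidence → summon_witness); since O(validate_evidence), deontic closure gives O(summon_witness).
Premises 1, 2, 4, 6, 7, 12 do not contribute to this derivation.
Hence summon_witness is obligatory.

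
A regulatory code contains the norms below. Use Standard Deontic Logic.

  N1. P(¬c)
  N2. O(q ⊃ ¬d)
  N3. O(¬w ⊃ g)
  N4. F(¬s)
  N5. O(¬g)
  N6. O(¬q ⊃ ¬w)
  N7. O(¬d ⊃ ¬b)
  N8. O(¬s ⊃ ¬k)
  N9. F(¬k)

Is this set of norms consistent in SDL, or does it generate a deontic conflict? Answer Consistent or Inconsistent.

Premise 8 is O(¬s ⊃ ¬k), but O(¬s) is not derivable from the premises, so it does not yield O(¬k).
So O(¬k) is not derivable, and the apparent clash with O(k) does not arise.
A world satisfying every obligation exists (e.g. b=false, c=false, d=false, g=false, k=true, q=true, s=true, w=true); no atom is both obligatory and forbidden, so the set is consistent.

Consistent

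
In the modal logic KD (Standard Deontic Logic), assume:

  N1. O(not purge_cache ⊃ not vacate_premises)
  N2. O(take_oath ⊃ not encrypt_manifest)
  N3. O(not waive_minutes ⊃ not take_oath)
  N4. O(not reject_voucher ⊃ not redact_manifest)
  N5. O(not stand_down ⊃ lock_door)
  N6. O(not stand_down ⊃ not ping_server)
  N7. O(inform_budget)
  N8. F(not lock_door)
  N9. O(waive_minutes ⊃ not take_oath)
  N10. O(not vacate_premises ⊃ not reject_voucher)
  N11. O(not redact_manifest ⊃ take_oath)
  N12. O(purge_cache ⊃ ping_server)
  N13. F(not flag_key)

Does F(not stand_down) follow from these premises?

By case analysis on waive_minutes: premise 9 gives O(waive_minutes ⊃ not take_oath) and premise 3 gives O(not waive_minutes ⊃ not take_oath), so O(not take_oath) either way.
Premise 11, O(not redact_manifest ⊃ take_oath), contraposes to O(not take_oath ⊃ redact_manifest); with O(not take_oath) we get O(redact_manifest).
Premise 4 is O(not reject_voucher ⊃ not redact_manifest); contrapositively O(redact_manifest ⊃ reject_voucher). Since O(redact_manifest) holds, K gives O(reject_voucher).
Premise 10 is O(not vacate_premises ⊃ not reject_voucher); contrapositively O(reject_voucher ⊃ vacate_premises). Since O(reject_voucher) holds, K gives O(vacate_premises).
Premise 1 is O(not purge_cache ⊃ not vacate_premises); contrapositively O(vacate_premises ⊃ purge_cache). Since O(vacate_premises) holds, K gives O(purge_cache).
From O(purge_cache) and premise 12, O(purge_cache ⊃ ping_server), we obtain O(ping_server).
Premise 6, O(not stand_down ⊃ not ping_server), contraposes to O(ping_server ⊃ stand_down); with O(ping_server) we get O(stand_down).
Premises 2, 5, 7, 8, 13 do not contribute to this derivation.
So O(stand_down) holds, i.e. F(not stand_down). The claim follows.

Yes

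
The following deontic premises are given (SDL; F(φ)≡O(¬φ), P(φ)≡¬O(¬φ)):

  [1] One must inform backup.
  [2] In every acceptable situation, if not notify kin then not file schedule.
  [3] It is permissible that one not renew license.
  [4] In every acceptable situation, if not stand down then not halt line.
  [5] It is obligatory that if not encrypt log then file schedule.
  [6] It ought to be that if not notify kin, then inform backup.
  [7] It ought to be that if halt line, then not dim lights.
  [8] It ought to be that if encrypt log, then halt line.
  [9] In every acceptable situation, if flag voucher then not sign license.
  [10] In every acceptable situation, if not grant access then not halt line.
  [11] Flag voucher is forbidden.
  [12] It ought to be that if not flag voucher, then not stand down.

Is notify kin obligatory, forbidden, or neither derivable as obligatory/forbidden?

Premise 11 is F(flag_voucher), i.e. O(¬flag_voucher).
Applying K to premise 12 (O(¬flag_voucher → ¬stand_down)) and O(¬flag_voucher) yields O(¬stand_down).
From O(¬stand_down) and premise 4, O(¬stand_down → ¬halt_line), we obtain O(¬halt_line).
The contrapositive of premise 8 (O(encrypt_log → halt_line)) is O(¬halt_line → ¬encrypt_log), and O(¬halt_line) is already established, so O(¬encrypt_log).
Applying K to premise 5 (O(¬encrypt_log → file_schedule)) and O(¬encrypt_log) yields O(file_schedule).
Premise 2 is O(¬notify_kin → ¬file_schedule); contrapositively O(file_schedule → notify_kin). Since O(file_schedule) holds, K gives O(notify_kin).
Premises 1, 3, 6, 7, 9, 10 do not contribute to this derivation.
Hence notify_kin is obligatory.

Obligatory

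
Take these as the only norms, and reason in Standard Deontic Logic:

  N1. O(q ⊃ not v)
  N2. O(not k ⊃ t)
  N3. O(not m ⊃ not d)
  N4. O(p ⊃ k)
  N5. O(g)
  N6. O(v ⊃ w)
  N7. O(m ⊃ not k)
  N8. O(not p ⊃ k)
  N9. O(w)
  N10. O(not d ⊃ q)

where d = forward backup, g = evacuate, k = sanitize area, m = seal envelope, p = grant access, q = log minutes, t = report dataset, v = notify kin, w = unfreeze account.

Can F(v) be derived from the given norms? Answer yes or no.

Yes

Premises 4 and 8 are O(p ⊃ k) and O(not p ⊃ k); every ideal world satisfies p or not p, so in either case k holds — hence O(k).
Premise 7, O(m ⊃ not k), contraposes to O(k ⊃ not m); with O(k) we get O(not m).
Applying K to premise 3 (O(not m ⊃ not d)) and O(not m) yields O(not d).
Applying K to premise 10 (O(not d ⊃ q)) and O(not d) yields O(q).
From O(q) and premise 1, O(q ⊃ not v), we obtain O(not v).
Premises 2, 5, 6, 9 do not contribute to this derivation.
So O(not v) holds, i.e. F(v). The claim follows.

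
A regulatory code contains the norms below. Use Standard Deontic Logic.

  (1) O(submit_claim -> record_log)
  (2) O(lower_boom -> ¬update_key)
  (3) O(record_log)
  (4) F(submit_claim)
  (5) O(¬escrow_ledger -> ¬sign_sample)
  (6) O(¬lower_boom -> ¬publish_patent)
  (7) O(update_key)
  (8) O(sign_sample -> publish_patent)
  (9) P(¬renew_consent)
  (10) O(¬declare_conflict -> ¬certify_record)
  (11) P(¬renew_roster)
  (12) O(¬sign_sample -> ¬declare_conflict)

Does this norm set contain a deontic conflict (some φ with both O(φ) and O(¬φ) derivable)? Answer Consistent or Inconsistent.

Consistent

Premise 1 is O(submit_claim -> record_log); even if O(record_log) held, inferring O(submit_claim) would be affirming the consequent — invalid.
So O(submit_claim) is not derivable, and the apparent clash with O(¬submit_claim) does not arise.
A world satisfying every obligation exists (e.g. certify_record=false, declare_conflict=false, escrow_ledger=false, lower_boom=false, publish_patent=false, record_log=true, renew_consent=false, renew_roster=false, sign_sample=false, submit_claim=false, update_key=true); no atom is both obligatory and forbidden, so the set is consistent.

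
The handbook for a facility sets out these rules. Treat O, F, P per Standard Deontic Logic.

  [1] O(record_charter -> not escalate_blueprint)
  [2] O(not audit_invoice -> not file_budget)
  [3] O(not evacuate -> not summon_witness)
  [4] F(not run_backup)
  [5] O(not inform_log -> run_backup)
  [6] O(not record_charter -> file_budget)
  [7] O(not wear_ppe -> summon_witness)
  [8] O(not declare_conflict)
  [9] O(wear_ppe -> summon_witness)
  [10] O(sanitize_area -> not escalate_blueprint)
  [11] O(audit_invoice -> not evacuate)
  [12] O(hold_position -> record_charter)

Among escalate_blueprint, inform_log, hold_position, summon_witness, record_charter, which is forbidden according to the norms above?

Premises 9 and 7 cover both cases: O(wear_ppe -> summon_witness) and O(not wear_ppe -> summon_witness). Since wear_ppe ∨ not wear_ppe is a tautology, O(summon_witness) follows.
The contrapositive of premise 3 (O(not evacuate -> not summon_witness)) is O(summon_witness -> evacuate), and O(summon_witness) is already established, so O(evacuate).
The contrapositive of premise 11 (O(audit_invoice -> not evacuate)) is O(evacuate -> not audit_invoice), and O(evacuate) is already established, so O(not audit_invoice).
Applying K to premise 2 (O(not audit_invoice -> not file_budget)) and O(not audit_invoice) yields O(not file_budget).
Premise 6, O(not record_charter -> file_budget), contraposes to O(not file_budget -> record_charter); with O(not file_budget) we get O(record_charter).
With premise 1, O(record_charter -> not escalate_blueprint), the K-axiom yields O(not escalate_blueprint).
So O(not escalate_blueprint) holds, i.e. escalate_blueprint is forbidden. None of the other listed options is forbidden under the premises.

escalate_blueprint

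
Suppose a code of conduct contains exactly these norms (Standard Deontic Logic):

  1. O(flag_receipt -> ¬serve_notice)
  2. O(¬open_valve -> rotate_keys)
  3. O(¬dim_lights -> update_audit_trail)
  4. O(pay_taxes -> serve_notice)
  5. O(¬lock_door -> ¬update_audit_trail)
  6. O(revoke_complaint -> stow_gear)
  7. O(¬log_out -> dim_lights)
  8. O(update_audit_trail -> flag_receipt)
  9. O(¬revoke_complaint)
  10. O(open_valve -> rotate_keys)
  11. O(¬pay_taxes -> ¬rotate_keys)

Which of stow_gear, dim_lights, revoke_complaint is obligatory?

Premises 10 and 2 cover both cases: O(open_valve -> rotate_keys) and O(¬open_valve -> rotate_keys). Since open_valve ∨ ¬open_valve is a tautology, O(rotate_keys) follows.
Premise 11, O(¬pay_taxes -> ¬rotate_keys), contraposes to O(rotate_keys -> pay_taxes); with O(rotate_keys) we get O(pay_taxes).
Premise 4 is O(pay_taxes -> serve_notice); since O(pay_taxes), deontic closure gives O(serve_notice).
Premise 1, O(flag_receipt -> ¬serve_notice), contraposes to O(serve_notice -> ¬flag_receipt); with O(serve_notice) we get O(¬flag_receipt).
Premise 8, O(update_audit_trail -> flag_receipt), contraposes to O(¬flag_receipt -> ¬update_audit_trail); with O(¬flag_receipt) we get O(¬update_audit_trail).
Premise 3, O(¬dim_lights -> update_audit_trail), contraposes to O(¬update_audit_trail -> dim_lights); with O(¬update_audit_trail) we get O(dim_lights).
So O(dim_lights) holds — dim_lights is obligatory. None of the other listed options is made obligatory by any chain of premises.

dim_lights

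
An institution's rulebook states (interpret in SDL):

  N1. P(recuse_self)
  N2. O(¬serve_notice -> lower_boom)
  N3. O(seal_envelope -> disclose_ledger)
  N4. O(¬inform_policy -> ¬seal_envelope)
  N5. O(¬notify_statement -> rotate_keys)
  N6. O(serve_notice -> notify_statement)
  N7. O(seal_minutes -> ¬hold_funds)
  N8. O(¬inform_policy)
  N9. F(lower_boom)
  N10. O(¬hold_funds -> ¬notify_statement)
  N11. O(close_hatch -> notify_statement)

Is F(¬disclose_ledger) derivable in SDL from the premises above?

Premise 3 is O(seal_envelope -> disclose_ledger), but O(seal_envelope) is not derivable from the premises, so it does not yield O(disclose_ledger).
No other premise forces O(disclose_ledger). An ideal world satisfying every premise can still have ¬disclose_ledger true, so F(¬disclose_ledger) is not derivable.

No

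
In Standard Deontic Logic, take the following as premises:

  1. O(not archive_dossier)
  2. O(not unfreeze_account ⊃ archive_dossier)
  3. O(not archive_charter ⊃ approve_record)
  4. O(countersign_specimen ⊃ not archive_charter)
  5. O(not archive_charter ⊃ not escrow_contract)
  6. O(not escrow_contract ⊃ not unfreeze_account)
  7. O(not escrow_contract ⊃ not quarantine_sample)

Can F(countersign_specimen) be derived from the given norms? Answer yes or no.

Yes

Premise 1 gives O(not archive_dossier).
Premise 2, O(not unfreeze_account ⊃ archive_dossier), contraposes to O(not archive_dossier ⊃ unfreeze_account); with O(not archive_dossier) we get O(unfreeze_account).
The contrapositive of premise 6 (O(not escrow_contract ⊃ not unfreeze_account)) is O(unfreeze_account ⊃ escrow_contract), and O(unfreeze_account) is already established, so O(escrow_contract).
Premise 5 is O(not archive_charter ⊃ not escrow_contract); contrapositively O(escrow_contract ⊃ archive_charter). Since O(escrow_contract) holds, K gives O(archive_charter).
The contrapositive of premise 4 (O(countersign_specimen ⊃ not archive_charter)) is O(archive_charter ⊃ not countersign_specimen), and O(archive_charter) is already established, so O(not countersign_specimen).
Premises 3, 7 do not contribute to this derivation.
So O(not countersign_specimen) holds, i.e. F(countersign_specimen). The claim follows.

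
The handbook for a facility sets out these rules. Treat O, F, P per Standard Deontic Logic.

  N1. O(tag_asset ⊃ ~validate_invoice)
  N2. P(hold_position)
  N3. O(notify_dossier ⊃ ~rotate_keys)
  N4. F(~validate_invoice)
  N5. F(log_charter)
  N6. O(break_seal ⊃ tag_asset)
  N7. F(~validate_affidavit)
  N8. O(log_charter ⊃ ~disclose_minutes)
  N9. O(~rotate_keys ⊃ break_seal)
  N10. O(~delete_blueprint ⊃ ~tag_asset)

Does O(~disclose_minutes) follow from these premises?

No

Premise 8 is O(log_charter ⊃ ~disclose_minutes), but O(log_charter) is not derivable from the premises, so it does not yield O(~disclose_minutes).
No other premise forces O(~disclose_minutes). An ideal world satisfying every premise can still have ~disclose_minutes false, so O(~disclose_minutes) is not derivable.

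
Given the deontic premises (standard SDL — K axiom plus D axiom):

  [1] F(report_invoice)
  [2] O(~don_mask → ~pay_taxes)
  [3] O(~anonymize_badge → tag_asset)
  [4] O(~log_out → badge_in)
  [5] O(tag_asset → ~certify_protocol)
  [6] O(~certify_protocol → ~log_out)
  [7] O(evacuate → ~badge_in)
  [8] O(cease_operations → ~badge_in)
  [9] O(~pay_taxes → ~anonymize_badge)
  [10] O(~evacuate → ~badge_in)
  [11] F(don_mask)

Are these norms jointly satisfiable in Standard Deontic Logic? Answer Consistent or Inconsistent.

By case analysis on evacuate: premise 7 gives O(evacuate → ~badge_in) and premise 10 gives O(~evacuate → ~badge_in), so O(~badge_in) either way.
Premise 4, O(~log_out → badge_in), contraposes to O(~badge_in → log_out); with O(~badge_in) we get O(log_out).
Premise 6, O(~certify_protocol → ~log_out), contraposes to O(log_out → certify_protocol); with O(log_out) we get O(certify_protocol).
Premise 5 is O(tag_asset → ~certify_protocol); contrapositively O(certify_protocol → ~tag_asset). Since O(certify_protocol) holds, K gives O(~tag_asset).
Premise 3 is O(~anonymize_badge → tag_asset); contrapositively O(~tag_asset → anonymize_badge). Since O(~tag_asset) holds, K gives O(anonymize_badge).
Premise 9 is O(~pay_taxes → ~anonymize_badge); contrapositively O(anonymize_badge → pay_taxes). Since O(anonymize_badge) holds, K gives O(pay_taxes).
Premise 2, O(~don_mask → ~pay_taxes), contraposes to O(pay_taxes → don_mask); with O(pay_taxes) we get O(don_mask).
However, F(don_mask) at premise 11 amounts to O(~don_mask).
We now have both O(don_mask) and O(~don_mask) — don_mask is simultaneously obligatory and forbidden, violating the D-axiom.

Inconsistent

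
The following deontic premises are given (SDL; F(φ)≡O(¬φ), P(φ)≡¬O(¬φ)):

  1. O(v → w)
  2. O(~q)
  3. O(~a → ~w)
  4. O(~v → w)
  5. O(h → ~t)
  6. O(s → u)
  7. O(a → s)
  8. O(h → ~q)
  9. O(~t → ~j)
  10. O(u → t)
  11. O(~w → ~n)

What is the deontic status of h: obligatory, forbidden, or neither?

Forbidden

By case analysis on v: premise 1 gives O(v → w) and premise 4 gives O(~v → w), so O(w) either way.
Premise 3 is O(~a → ~w); contrapositively O(w → a). Since O(w) holds, K gives O(a).
From O(a) and premise 7, O(a → s), we obtain O(s).
Applying K to premise 6 (O(s → u)) and O(s) yields O(u).
From O(u) and premise 10, O(u → t), we obtain O(t).
Premise 5, O(h → ~t), contraposes to O(t → ~h); with O(t) we get O(~h).
Premises 2, 8, 9, 11 do not contribute to this derivation.
Thus O(~h), which is F(h): h is forbidden.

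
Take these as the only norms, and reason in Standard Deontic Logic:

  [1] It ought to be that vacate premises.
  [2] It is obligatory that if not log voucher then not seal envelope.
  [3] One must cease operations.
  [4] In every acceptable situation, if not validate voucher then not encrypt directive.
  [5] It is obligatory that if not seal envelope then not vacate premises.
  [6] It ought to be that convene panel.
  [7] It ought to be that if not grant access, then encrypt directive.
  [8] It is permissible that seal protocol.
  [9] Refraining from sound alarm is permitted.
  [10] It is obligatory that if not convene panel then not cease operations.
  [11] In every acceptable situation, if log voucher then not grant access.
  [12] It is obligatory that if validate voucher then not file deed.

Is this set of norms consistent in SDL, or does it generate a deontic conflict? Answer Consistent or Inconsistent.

Premise 10 is O(¬convene_panel → ¬cease_operations), but O(¬convene_panel) is not derivable from the premises, so it does not yield O(¬cease_operations).
So O(¬cease_operations) is not derivable, and the apparent clash with O(cease_operations) does not arise.
A world satisfying every obligation exists (e.g. cease_operations=true, convene_panel=true, encrypt_directive=true, file_deed=false, grant_access=false, log_voucher=true, seal_envelope=true, seal_protocol=false, sound_alarm=false, vacate_premises=true, validate_voucher=true); no atom is both obligatory and forbidden, so the set is consistent.

Consistent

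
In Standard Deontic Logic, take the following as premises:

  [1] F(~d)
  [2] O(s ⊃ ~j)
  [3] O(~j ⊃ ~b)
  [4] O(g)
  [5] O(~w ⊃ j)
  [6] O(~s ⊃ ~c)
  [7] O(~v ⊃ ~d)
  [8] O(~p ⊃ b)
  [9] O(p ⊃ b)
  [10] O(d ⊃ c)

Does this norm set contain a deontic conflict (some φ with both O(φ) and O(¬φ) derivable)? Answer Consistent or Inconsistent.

Inconsistent

Premises 9 and 8 cover both cases: O(p ⊃ b) and O(~p ⊃ b). Since p ∨ ~p is a tautology, O(b) follows.
Premise 3 is O(~j ⊃ ~b); contrapositively O(b ⊃ j). Since O(b) holds, K gives O(j).
The contrapositive of premise 2 (O(s ⊃ ~j)) is O(j ⊃ ~s), and O(j) is already established, so O(~s).
From O(~s) and premise 6, O(~s ⊃ ~c), we obtain O(~c).
Premise 10 is O(d ⊃ c); contrapositively O(~c ⊃ ~d). Since O(~c) holds, K gives O(~d).
But premise 1, F(~d), means O(d).
We now have both O(~d) and O(d) — d is simultaneously obligatory and forbidden, violating the D-axiom.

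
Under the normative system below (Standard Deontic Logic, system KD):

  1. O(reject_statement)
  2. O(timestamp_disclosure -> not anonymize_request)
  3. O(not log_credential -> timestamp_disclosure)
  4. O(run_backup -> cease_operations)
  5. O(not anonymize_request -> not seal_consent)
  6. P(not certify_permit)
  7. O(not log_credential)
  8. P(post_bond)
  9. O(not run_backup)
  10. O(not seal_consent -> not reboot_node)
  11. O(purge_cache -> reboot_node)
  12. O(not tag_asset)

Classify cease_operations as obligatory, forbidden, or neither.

Neither

Premise 4 is O(run_backup -> cease_operations), but O(run_backup) is not derivable from the premises, so it does not yield O(cease_operations).
No premise or chain of K-axiom applications forces O(cease_operations), and none forces O(not cease_operations). So cease_operations is neither obligatory nor forbidden under these norms.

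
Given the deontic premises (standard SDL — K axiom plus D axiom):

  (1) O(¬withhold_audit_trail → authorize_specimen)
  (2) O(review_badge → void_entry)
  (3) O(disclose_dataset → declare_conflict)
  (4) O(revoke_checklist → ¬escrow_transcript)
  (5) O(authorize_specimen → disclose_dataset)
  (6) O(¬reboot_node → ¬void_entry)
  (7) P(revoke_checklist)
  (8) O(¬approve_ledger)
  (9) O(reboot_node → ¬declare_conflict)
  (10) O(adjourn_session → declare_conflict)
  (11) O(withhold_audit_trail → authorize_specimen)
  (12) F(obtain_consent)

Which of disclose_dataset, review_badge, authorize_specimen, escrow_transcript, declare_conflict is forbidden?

review_badge

By case analysis on withhold_audit_trail: premise 11 gives O(withhold_audit_trail → authorize_specimen) and premise 1 gives O(¬withhold_audit_trail → authorize_specimen), so O(authorize_specimen) either way.
From O(authorize_specimen) and premise 5, O(authorize_specimen → disclose_dataset), we obtain O(disclose_dataset).
With premise 3, O(disclose_dataset → declare_conflict), the K-axiom yields O(declare_conflict).
Premise 9 is O(reboot_node → ¬declare_conflict); contrapositively O(declare_conflict → ¬reboot_node). Since O(declare_conflict) holds, K gives O(¬reboot_node).
Premise 6 is O(¬reboot_node → ¬void_entry); since O(¬reboot_node), deontic closure gives O(¬void_entry).
Premise 2, O(review_badge → void_entry), contraposes to O(¬void_entry → ¬review_badge); with O(¬void_entry) we get O(¬review_badge).
So O(¬review_badge) holds, i.e. review_badge is forbidden. None of the other listed options is forbidden under the premises.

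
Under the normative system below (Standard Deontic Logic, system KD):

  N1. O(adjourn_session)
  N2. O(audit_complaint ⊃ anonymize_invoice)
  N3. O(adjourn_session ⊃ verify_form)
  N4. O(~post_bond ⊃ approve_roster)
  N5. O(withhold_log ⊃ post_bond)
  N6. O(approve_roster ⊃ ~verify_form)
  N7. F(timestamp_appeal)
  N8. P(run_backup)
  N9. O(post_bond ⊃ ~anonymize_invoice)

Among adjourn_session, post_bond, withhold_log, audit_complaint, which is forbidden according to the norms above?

From premise 1 we have O(adjourn_session).
From O(adjourn_session) and premise 3, O(adjourn_session ⊃ verify_form), we obtain O(verify_form).
The contrapositive of premise 6 (O(approve_roster ⊃ ~verify_form)) is O(verify_form ⊃ ~approve_roster), and O(verify_form) is already established, so O(~approve_roster).
The contrapositive of premise 4 (O(~post_bond ⊃ approve_roster)) is O(~approve_roster ⊃ post_bond), and O(~approve_roster) is already established, so O(post_bond).
With premise 9, O(post_bond ⊃ ~anonymize_invoice), the K-axiom yields O(~anonymize_invoice).
The contrapositive of premise 2 (O(audit_complaint ⊃ anonymize_invoice)) is O(~anonymize_invoice ⊃ ~audit_complaint), and O(~anonymize_invoice) is already established, so O(~audit_complaint).
So O(~audit_complaint) holds, i.e. audit_complaint is forbidden. None of the other listed options is forbidden under the premises.

audit_complaint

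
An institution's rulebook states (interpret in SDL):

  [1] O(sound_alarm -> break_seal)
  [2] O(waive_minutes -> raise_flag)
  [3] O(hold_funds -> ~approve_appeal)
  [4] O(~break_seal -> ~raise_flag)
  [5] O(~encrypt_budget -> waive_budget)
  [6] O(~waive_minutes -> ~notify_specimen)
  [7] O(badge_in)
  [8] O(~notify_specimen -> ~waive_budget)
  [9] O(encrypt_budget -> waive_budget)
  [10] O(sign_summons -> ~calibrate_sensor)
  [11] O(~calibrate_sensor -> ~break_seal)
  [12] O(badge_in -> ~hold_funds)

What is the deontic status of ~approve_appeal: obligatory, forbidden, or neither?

Neither

Premise 3 is O(hold_funds -> ~approve_appeal), but O(hold_funds) is not derivable from the premises, so it does not yield O(~approve_appeal).
No premise or chain of K-axiom applications forces O(~approve_appeal), and none forces O(approve_appeal). So ~approve_appeal is neither obligatory nor forbidden under these norms.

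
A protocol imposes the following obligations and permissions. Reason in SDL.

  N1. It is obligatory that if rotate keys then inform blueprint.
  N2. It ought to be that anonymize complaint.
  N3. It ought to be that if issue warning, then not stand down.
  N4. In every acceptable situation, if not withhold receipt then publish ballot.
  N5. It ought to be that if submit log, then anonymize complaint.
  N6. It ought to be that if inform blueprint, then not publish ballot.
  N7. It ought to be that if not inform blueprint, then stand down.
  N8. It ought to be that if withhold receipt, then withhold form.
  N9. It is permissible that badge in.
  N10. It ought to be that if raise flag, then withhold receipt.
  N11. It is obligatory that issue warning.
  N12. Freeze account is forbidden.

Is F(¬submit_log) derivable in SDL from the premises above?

No

Premise 5 is O(submit_log → anonymize_complaint); even if O(anonymize_complaint) held, inferring O(submit_log) would be affirming the consequent — invalid.
No other premise forces O(submit_log). An ideal world satisfying every premise can still have ¬submit_log true, so F(¬submit_log) is not derivable.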